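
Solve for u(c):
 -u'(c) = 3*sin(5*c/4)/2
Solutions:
 u(c) = C1 + 6*cos(5*c/4)/5


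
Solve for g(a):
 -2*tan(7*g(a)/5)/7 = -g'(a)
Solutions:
 g(a) = -5*asin(C1*exp(2*a/5))/7 + 5*pi/7
 g(a) = 5*asin(C1*exp(2*a/5))/7


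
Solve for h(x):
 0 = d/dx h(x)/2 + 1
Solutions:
 h(x) = C1 - 2*x


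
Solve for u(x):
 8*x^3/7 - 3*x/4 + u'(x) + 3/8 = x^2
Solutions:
 u(x) = C1 - 2*x^4/7 + x^3/3 + 3*x^2/8 - 3*x/8


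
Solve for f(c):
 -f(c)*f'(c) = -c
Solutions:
 f(c) = -sqrt(C1 + c^2)
 f(c) = sqrt(C1 + c^2)


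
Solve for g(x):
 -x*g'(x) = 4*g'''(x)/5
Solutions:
 g(x) = C1 + Integral(C2*airyai(-10^(1/3)*x/2) + C3*airybi(-10^(1/3)*x/2), x)


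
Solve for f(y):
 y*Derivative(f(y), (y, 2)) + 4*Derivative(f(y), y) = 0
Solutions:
 f(y) = C1 + C2/y^3


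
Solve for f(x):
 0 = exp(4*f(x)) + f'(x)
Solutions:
 f(x) = log(-I*(1/(C1 + 4*x))^(1/4))
 f(x) = log(I*(1/(C1 + 4*x))^(1/4))
 f(x) = log(-(1/(C1 + 4*x))^(1/4))
 f(x) = log(1/(C1 + 4*x))/4


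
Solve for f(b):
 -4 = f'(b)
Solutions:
 f(b) = C1 - 4*b


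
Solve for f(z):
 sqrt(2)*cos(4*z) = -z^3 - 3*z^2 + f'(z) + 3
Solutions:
 f(z) = C1 + z^4/4 + z^3 - 3*z + sqrt(2)*sin(4*z)/4


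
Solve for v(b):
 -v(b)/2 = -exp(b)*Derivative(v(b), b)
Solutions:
 v(b) = C1*exp(-exp(-b)/2)


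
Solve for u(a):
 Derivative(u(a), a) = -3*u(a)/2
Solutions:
 u(a) = C1*exp(-3*a/2)


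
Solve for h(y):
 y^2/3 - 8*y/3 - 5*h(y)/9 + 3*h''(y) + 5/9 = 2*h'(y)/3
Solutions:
 h(y) = C1*exp(-y/3) + C2*exp(5*y/9) + 3*y^2/5 - 156*y/25 + 1871/125


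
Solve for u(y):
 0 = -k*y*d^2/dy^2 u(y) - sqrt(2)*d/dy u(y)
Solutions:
 u(y) = C1 + y^(((re(k) - sqrt(2))*re(k) + im(k)^2)/(re(k)^2 + im(k)^2))*(C2*sin(sqrt(2)*log(y)*Abs(im(k))/(re(k)^2 + im(k)^2)) + C3*cos(sqrt(2)*log(y)*im(k)/(re(k)^2 + im(k)^2)))


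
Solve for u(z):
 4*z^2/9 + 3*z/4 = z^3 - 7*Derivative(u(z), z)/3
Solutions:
 u(z) = C1 + 3*z^4/28 - 4*z^3/63 - 9*z^2/56


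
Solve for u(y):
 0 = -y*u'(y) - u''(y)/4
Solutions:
 u(y) = C1 + C2*erf(sqrt(2)*y)


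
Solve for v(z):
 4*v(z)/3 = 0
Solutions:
 v(z) = 0


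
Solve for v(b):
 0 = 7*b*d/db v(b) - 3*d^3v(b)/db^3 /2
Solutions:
 v(b) = C1 + Integral(C2*airyai(14^(1/3)*3^(2/3)*b/3) + C3*airybi(14^(1/3)*3^(2/3)*b/3), b)


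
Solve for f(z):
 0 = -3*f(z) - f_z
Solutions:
 f(z) = C1*exp(-3*z)


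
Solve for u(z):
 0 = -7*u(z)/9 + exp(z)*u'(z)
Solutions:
 u(z) = C1*exp(-7*exp(-z)/9)


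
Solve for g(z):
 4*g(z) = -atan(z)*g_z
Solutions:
 g(z) = C1*exp(-4*Integral(1/atan(z), z))


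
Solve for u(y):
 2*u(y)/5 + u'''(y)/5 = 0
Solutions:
 u(y) = C3*exp(-2^(1/3)*y) + (C1*sin(2^(1/3)*sqrt(3)*y/2) + C2*cos(2^(1/3)*sqrt(3)*y/2))*exp(2^(1/3)*y/2)


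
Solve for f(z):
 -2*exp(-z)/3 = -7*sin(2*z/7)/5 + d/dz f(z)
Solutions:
 f(z) = C1 - 49*cos(2*z/7)/10 + 2*exp(-z)/3


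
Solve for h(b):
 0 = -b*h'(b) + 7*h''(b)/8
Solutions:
 h(b) = C1 + C2*erfi(2*sqrt(7)*b/7)


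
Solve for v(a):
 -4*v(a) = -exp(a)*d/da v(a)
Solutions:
 v(a) = C1*exp(-4*exp(-a))


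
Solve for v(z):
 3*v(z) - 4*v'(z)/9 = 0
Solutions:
 v(z) = C1*exp(27*z/4)


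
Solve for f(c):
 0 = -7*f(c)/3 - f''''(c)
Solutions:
 f(c) = (C1*sin(sqrt(2)*3^(3/4)*7^(1/4)*c/6) + C2*cos(sqrt(2)*3^(3/4)*7^(1/4)*c/6))*exp(-sqrt(2)*3^(3/4)*7^(1/4)*c/6) + (C3*sin(sqrt(2)*3^(3/4)*7^(1/4)*c/6) + C4*cos(sqrt(2)*3^(3/4)*7^(1/4)*c/6))*exp(sqrt(2)*3^(3/4)*7^(1/4)*c/6)


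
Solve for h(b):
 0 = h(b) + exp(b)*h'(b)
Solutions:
 h(b) = C1*exp(exp(-b))


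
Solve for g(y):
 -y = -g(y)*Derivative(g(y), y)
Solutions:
 g(y) = -sqrt(C1 + y^2)
 g(y) = sqrt(C1 + y^2)


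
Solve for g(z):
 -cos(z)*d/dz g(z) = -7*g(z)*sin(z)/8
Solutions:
 g(z) = C1/cos(z)^(7/8)


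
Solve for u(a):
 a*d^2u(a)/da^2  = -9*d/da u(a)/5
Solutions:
 u(a) = C1 + C2/a^(4/5)


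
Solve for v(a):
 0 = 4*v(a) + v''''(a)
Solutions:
 v(a) = (C1*sin(a) + C2*cos(a))*exp(-a) + (C3*sin(a) + C4*cos(a))*exp(a)


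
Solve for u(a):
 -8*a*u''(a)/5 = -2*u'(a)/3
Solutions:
 u(a) = C1 + C2*a^(17/12)


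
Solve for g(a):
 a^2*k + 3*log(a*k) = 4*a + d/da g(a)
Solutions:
 g(a) = C1 + a^3*k/3 - 2*a^2 + 3*a*log(a*k) - 3*a


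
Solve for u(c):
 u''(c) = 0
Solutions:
 u(c) = C1 + C2*c


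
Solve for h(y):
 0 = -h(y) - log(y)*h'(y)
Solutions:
 h(y) = C1*exp(-li(y))


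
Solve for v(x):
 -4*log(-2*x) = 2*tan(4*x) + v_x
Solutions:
 v(x) = C1 - 4*x*log(-x) - 4*x*log(2) + 4*x + log(cos(4*x))/2


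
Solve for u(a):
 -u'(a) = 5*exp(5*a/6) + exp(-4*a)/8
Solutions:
 u(a) = C1 - 6*exp(5*a/6) + exp(-4*a)/32


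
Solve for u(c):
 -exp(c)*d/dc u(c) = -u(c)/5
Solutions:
 u(c) = C1*exp(-exp(-c)/5)


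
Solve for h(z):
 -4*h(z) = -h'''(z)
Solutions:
 h(z) = C3*exp(2^(2/3)*z) + (C1*sin(2^(2/3)*sqrt(3)*z/2) + C2*cos(2^(2/3)*sqrt(3)*z/2))*exp(-2^(2/3)*z/2)


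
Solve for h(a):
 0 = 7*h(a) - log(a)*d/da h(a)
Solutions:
 h(a) = C1*exp(7*li(a))


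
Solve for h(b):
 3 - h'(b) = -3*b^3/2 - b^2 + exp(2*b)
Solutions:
 h(b) = C1 + 3*b^4/8 + b^3/3 + 3*b - exp(2*b)/2


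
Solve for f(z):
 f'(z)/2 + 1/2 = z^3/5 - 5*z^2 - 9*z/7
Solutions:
 f(z) = C1 + z^4/10 - 10*z^3/3 - 9*z^2/7 - z


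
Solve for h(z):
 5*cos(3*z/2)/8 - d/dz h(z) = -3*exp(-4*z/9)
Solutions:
 h(z) = C1 + 5*sin(3*z/2)/12 - 27*exp(-4*z/9)/4


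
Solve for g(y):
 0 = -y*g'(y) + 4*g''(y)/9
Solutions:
 g(y) = C1 + C2*erfi(3*sqrt(2)*y/4)


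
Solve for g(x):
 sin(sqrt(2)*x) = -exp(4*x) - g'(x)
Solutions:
 g(x) = C1 - exp(4*x)/4 + sqrt(2)*cos(sqrt(2)*x)/2


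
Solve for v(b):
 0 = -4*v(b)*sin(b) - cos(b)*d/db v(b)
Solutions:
 v(b) = C1*cos(b)^4


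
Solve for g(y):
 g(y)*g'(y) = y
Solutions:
 g(y) = -sqrt(C1 + y^2)
 g(y) = sqrt(C1 + y^2)


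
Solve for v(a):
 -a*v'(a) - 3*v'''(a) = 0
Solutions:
 v(a) = C1 + Integral(C2*airyai(-3^(2/3)*a/3) + C3*airybi(-3^(2/3)*a/3), a)


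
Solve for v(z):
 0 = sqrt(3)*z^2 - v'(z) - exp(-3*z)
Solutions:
 v(z) = C1 + sqrt(3)*z^3/3 + exp(-3*z)/3


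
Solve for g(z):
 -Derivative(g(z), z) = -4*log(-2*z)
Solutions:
 g(z) = C1 + 4*z*log(-z) + 4*z*(-1 + log(2))


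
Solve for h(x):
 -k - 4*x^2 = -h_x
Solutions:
 h(x) = C1 + k*x + 4*x^3/3


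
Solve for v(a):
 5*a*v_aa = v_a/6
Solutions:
 v(a) = C1 + C2*a^(31/30)


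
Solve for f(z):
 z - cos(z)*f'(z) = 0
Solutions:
 f(z) = C1 + Integral(z/cos(z), z)


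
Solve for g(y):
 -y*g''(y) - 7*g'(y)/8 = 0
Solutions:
 g(y) = C1 + C2*y^(1/8)


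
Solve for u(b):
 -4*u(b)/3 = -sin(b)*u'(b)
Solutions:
 u(b) = C1*(cos(b) - 1)^(2/3)/(cos(b) + 1)^(2/3)


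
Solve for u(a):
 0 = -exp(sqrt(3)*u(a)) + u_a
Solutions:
 u(a) = sqrt(3)*(2*log(-1/(C1 + a)) - log(3))/6


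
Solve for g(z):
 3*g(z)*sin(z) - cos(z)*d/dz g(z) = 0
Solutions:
 g(z) = C1/cos(z)^3


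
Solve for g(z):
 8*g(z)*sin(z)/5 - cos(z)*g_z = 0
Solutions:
 g(z) = C1/cos(z)^(8/5)


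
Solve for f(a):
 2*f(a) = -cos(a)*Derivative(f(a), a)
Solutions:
 f(a) = C1*(sin(a) - 1)/(sin(a) + 1)


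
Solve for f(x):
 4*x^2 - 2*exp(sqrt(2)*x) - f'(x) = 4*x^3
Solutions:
 f(x) = C1 - x^4 + 4*x^3/3 - sqrt(2)*exp(sqrt(2)*x)


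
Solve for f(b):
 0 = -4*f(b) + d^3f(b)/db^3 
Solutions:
 f(b) = C3*exp(2^(2/3)*b) + (C1*sin(2^(2/3)*sqrt(3)*b/2) + C2*cos(2^(2/3)*sqrt(3)*b/2))*exp(-2^(2/3)*b/2)


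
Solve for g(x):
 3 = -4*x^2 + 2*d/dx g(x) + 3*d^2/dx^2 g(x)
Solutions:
 g(x) = C1 + C2*exp(-2*x/3) + 2*x^3/3 - 3*x^2 + 21*x/2


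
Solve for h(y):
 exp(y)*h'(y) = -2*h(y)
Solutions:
 h(y) = C1*exp(2*exp(-y))


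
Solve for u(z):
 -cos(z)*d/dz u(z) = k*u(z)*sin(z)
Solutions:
 u(z) = C1*exp(k*log(cos(z)))


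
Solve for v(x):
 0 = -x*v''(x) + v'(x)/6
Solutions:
 v(x) = C1 + C2*x^(7/6)


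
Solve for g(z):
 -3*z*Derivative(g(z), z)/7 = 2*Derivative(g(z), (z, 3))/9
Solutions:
 g(z) = C1 + Integral(C2*airyai(-3*14^(2/3)*z/14) + C3*airybi(-3*14^(2/3)*z/14), z)


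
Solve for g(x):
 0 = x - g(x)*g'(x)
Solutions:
 g(x) = -sqrt(C1 + x^2)
 g(x) = sqrt(C1 + x^2)


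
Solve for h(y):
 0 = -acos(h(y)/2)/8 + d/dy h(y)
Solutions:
 Integral(1/acos(_y/2), (_y, h(y))) = C1 + y/8


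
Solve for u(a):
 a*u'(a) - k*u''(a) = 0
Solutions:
 u(a) = C1 + C2*erf(sqrt(2)*a*sqrt(-1/k)/2)/sqrt(-1/k)


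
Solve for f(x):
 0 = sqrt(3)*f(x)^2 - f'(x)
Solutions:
 f(x) = -1/(C1 + sqrt(3)*x)


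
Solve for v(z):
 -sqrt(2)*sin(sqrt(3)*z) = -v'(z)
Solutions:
 v(z) = C1 - sqrt(6)*cos(sqrt(3)*z)/3


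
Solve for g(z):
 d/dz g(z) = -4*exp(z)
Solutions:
 g(z) = C1 - 4*exp(z)


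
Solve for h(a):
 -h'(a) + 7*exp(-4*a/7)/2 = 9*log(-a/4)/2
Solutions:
 h(a) = C1 - 9*a*log(-a)/2 + a*(9/2 + 9*log(2)) - 49*exp(-4*a/7)/8


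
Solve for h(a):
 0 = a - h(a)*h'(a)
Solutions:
 h(a) = -sqrt(C1 + a^2)
 h(a) = sqrt(C1 + a^2)


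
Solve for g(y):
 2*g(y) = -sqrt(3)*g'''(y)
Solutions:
 g(y) = C3*exp(-2^(1/3)*3^(5/6)*y/3) + (C1*sin(6^(1/3)*y/2) + C2*cos(6^(1/3)*y/2))*exp(2^(1/3)*3^(5/6)*y/6)


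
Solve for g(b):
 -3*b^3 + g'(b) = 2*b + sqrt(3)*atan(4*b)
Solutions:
 g(b) = C1 + 3*b^4/4 + b^2 + sqrt(3)*(b*atan(4*b) - log(16*b^2 + 1)/8)


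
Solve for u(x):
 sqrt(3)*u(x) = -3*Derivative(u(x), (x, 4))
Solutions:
 u(x) = (C1*sin(sqrt(2)*3^(7/8)*x/6) + C2*cos(sqrt(2)*3^(7/8)*x/6))*exp(-sqrt(2)*3^(7/8)*x/6) + (C3*sin(sqrt(2)*3^(7/8)*x/6) + C4*cos(sqrt(2)*3^(7/8)*x/6))*exp(sqrt(2)*3^(7/8)*x/6)


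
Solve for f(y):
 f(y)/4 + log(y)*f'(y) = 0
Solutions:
 f(y) = C1*exp(-li(y)/4)


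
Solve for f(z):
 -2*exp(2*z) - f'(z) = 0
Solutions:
 f(z) = C1 - exp(2*z)


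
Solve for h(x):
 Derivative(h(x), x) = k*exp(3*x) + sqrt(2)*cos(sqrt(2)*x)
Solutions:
 h(x) = C1 + k*exp(3*x)/3 + sin(sqrt(2)*x)


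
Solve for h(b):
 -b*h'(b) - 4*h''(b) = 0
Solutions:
 h(b) = C1 + C2*erf(sqrt(2)*b/4)


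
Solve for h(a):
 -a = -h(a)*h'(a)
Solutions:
 h(a) = -sqrt(C1 + a^2)
 h(a) = sqrt(C1 + a^2)


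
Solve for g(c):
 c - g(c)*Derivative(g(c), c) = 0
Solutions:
 g(c) = -sqrt(C1 + c^2)
 g(c) = sqrt(C1 + c^2)


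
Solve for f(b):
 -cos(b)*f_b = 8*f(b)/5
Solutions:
 f(b) = C1*(sin(b) - 1)^(4/5)/(sin(b) + 1)^(4/5)


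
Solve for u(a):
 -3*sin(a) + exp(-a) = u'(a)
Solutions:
 u(a) = C1 + 3*cos(a) - exp(-a)


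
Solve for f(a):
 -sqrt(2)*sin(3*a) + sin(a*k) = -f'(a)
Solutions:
 f(a) = C1 - sqrt(2)*cos(3*a)/3 + cos(a*k)/k


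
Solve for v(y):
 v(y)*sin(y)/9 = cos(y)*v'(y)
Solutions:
 v(y) = C1/cos(y)^(1/9)


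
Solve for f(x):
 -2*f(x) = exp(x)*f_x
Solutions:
 f(x) = C1*exp(2*exp(-x))


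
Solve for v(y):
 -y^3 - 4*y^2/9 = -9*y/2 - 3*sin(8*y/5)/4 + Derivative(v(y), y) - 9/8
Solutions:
 v(y) = C1 - y^4/4 - 4*y^3/27 + 9*y^2/4 + 9*y/8 - 15*cos(8*y/5)/32


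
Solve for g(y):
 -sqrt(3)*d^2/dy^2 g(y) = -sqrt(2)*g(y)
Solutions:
 g(y) = C1*exp(-2^(1/4)*3^(3/4)*y/3) + C2*exp(2^(1/4)*3^(3/4)*y/3)


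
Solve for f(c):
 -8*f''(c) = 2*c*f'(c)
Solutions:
 f(c) = C1 + C2*erf(sqrt(2)*c/4)


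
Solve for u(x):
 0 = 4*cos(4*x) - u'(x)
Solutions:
 u(x) = C1 + sin(4*x)


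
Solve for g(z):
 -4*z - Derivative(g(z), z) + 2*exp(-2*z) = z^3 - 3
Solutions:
 g(z) = C1 - z^4/4 - 2*z^2 + 3*z - exp(-2*z)


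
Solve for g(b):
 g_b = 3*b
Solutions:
 g(b) = C1 + 3*b^2/2


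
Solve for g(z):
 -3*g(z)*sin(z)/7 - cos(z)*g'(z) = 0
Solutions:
 g(z) = C1*cos(z)^(3/7)


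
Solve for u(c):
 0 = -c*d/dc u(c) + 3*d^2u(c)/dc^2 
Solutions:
 u(c) = C1 + C2*erfi(sqrt(6)*c/6)


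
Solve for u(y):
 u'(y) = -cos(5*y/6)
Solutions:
 u(y) = C1 - 6*sin(5*y/6)/5


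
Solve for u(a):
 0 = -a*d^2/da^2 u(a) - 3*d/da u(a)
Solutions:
 u(a) = C1 + C2/a^2


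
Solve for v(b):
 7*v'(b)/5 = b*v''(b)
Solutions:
 v(b) = C1 + C2*b^(12/5)


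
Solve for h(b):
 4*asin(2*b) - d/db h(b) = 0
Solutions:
 h(b) = C1 + 4*b*asin(2*b) + 2*sqrt(1 - 4*b^2)


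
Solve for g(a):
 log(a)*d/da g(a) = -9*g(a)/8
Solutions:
 g(a) = C1*exp(-9*li(a)/8)


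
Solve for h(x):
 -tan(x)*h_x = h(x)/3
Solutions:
 h(x) = C1/sin(x)^(1/3)


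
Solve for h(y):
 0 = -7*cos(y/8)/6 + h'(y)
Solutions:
 h(y) = C1 + 28*sin(y/8)/3


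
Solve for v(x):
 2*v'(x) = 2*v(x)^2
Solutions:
 v(x) = -1/(C1 + x)


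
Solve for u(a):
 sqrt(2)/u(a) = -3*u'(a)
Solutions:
 u(a) = -sqrt(C1 - 6*sqrt(2)*a)/3
 u(a) = sqrt(C1 - 6*sqrt(2)*a)/3


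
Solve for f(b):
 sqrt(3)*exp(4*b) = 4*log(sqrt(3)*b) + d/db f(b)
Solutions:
 f(b) = C1 - 4*b*log(b) + 2*b*(2 - log(3)) + sqrt(3)*exp(4*b)/4


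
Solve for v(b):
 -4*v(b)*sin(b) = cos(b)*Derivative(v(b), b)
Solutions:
 v(b) = C1*cos(b)^4


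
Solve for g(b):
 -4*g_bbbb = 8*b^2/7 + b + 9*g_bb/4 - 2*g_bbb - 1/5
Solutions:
 g(b) = C1 + C2*b - 8*b^4/189 - 382*b^3/1701 + 8894*b^2/25515 + (C3*sin(sqrt(2)*b/2) + C4*cos(sqrt(2)*b/2))*exp(b/4)


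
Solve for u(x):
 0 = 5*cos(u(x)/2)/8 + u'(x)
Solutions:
 5*x/8 - log(sin(u(x)/2) - 1) + log(sin(u(x)/2) + 1) = C1


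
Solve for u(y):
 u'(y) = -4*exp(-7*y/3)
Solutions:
 u(y) = C1 + 12*exp(-7*y/3)/7


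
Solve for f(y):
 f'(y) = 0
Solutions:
 f(y) = C1


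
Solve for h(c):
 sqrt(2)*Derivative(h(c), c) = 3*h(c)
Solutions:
 h(c) = C1*exp(3*sqrt(2)*c/2)


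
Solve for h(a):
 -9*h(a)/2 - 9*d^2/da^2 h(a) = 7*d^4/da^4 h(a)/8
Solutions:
 h(a) = C1*sin(sqrt(42)*a*sqrt(6 - sqrt(29))/7) + C2*sin(sqrt(42)*a*sqrt(sqrt(29) + 6)/7) + C3*cos(sqrt(42)*a*sqrt(6 - sqrt(29))/7) + C4*cos(sqrt(42)*a*sqrt(sqrt(29) + 6)/7)


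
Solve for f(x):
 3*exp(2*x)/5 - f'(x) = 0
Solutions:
 f(x) = C1 + 3*exp(2*x)/10


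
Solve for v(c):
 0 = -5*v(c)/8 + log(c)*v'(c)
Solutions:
 v(c) = C1*exp(5*li(c)/8)


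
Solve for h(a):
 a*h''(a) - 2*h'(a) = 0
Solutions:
 h(a) = C1 + C2*a^3


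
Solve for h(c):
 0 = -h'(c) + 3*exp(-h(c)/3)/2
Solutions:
 h(c) = 3*log(C1 + c/2)


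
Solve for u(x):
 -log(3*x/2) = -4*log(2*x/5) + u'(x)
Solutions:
 u(x) = C1 + 3*x*log(x) + x*log(32/1875) - 3*x


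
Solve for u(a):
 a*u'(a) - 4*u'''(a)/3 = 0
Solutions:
 u(a) = C1 + Integral(C2*airyai(6^(1/3)*a/2) + C3*airybi(6^(1/3)*a/2), a)


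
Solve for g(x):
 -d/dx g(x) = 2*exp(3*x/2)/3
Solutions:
 g(x) = C1 - 4*exp(3*x/2)/9


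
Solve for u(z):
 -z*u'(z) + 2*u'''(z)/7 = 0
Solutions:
 u(z) = C1 + Integral(C2*airyai(2^(2/3)*7^(1/3)*z/2) + C3*airybi(2^(2/3)*7^(1/3)*z/2), z)


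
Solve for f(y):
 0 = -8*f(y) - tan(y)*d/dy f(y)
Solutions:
 f(y) = C1/sin(y)^8


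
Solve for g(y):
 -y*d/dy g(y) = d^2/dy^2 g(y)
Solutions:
 g(y) = C1 + C2*erf(sqrt(2)*y/2)


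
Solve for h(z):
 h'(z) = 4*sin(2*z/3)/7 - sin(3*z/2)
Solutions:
 h(z) = C1 - 6*cos(2*z/3)/7 + 2*cos(3*z/2)/3


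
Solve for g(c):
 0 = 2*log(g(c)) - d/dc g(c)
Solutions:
 li(g(c)) = C1 + 2*c


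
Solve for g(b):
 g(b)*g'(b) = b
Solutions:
 g(b) = -sqrt(C1 + b^2)
 g(b) = sqrt(C1 + b^2)


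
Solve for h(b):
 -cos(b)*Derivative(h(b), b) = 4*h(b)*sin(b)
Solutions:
 h(b) = C1*cos(b)^4


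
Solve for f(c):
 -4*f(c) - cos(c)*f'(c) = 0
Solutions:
 f(c) = C1*(sin(c)^2 - 2*sin(c) + 1)/(sin(c)^2 + 2*sin(c) + 1)


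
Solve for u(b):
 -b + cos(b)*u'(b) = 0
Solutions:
 u(b) = C1 + Integral(b/cos(b), b)


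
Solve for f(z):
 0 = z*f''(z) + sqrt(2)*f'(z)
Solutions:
 f(z) = C1 + C2*z^(1 - sqrt(2))


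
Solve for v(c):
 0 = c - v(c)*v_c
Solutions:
 v(c) = -sqrt(C1 + c^2)
 v(c) = sqrt(C1 + c^2)


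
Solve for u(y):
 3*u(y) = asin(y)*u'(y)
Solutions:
 u(y) = C1*exp(3*Integral(1/asin(y), y))


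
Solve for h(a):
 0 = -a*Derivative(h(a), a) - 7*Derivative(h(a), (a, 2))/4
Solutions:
 h(a) = C1 + C2*erf(sqrt(14)*a/7)


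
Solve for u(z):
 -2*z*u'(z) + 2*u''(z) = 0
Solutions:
 u(z) = C1 + C2*erfi(sqrt(2)*z/2)


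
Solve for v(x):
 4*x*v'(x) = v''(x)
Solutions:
 v(x) = C1 + C2*erfi(sqrt(2)*x)


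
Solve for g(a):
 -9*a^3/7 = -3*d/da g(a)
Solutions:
 g(a) = C1 + 3*a^4/28


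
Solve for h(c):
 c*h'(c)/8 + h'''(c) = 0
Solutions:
 h(c) = C1 + Integral(C2*airyai(-c/2) + C3*airybi(-c/2), c)


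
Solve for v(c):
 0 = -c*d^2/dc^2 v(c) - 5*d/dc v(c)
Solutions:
 v(c) = C1 + C2/c^4


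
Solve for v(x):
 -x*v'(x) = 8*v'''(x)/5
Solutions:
 v(x) = C1 + Integral(C2*airyai(-5^(1/3)*x/2) + C3*airybi(-5^(1/3)*x/2), x)


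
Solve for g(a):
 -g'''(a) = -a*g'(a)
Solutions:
 g(a) = C1 + Integral(C2*airyai(a) + C3*airybi(a), a)


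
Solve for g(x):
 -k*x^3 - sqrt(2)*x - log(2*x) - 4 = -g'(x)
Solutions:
 g(x) = C1 + k*x^4/4 + sqrt(2)*x^2/2 + x*log(x) + x*log(2) + 3*x


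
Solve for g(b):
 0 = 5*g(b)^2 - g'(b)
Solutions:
 g(b) = -1/(C1 + 5*b)


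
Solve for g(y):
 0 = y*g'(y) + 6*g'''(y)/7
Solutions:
 g(y) = C1 + Integral(C2*airyai(-6^(2/3)*7^(1/3)*y/6) + C3*airybi(-6^(2/3)*7^(1/3)*y/6), y)


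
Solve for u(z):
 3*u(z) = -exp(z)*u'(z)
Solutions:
 u(z) = C1*exp(3*exp(-z))


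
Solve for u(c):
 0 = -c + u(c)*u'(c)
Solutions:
 u(c) = -sqrt(C1 + c^2)
 u(c) = sqrt(C1 + c^2)


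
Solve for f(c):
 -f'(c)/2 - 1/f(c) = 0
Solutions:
 f(c) = -sqrt(C1 - 4*c)
 f(c) = sqrt(C1 - 4*c)


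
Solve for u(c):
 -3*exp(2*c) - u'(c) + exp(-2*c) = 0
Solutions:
 u(c) = C1 - 3*exp(2*c)/2 - exp(-2*c)/2


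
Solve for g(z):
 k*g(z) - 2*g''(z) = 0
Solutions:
 g(z) = C1*exp(-sqrt(2)*sqrt(k)*z/2) + C2*exp(sqrt(2)*sqrt(k)*z/2)


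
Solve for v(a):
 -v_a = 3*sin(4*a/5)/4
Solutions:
 v(a) = C1 + 15*cos(4*a/5)/16


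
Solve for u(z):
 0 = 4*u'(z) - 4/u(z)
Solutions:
 u(z) = -sqrt(C1 + 2*z)
 u(z) = sqrt(C1 + 2*z)


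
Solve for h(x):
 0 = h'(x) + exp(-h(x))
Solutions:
 h(x) = log(C1 - x)


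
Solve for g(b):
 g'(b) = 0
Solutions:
 g(b) = C1


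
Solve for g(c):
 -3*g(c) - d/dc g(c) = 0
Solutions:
 g(c) = C1*exp(-3*c)


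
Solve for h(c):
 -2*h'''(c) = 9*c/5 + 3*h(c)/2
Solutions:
 h(c) = C3*exp(-6^(1/3)*c/2) - 6*c/5 + (C1*sin(2^(1/3)*3^(5/6)*c/4) + C2*cos(2^(1/3)*3^(5/6)*c/4))*exp(6^(1/3)*c/4)


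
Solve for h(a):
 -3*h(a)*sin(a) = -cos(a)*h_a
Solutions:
 h(a) = C1/cos(a)^3


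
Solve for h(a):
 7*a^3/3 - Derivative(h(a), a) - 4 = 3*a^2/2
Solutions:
 h(a) = C1 + 7*a^4/12 - a^3/2 - 4*a


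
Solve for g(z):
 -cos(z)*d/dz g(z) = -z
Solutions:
 g(z) = C1 + Integral(z/cos(z), z)


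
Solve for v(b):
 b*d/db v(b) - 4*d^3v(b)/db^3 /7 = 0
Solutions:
 v(b) = C1 + Integral(C2*airyai(14^(1/3)*b/2) + C3*airybi(14^(1/3)*b/2), b)


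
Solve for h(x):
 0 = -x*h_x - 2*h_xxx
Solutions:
 h(x) = C1 + Integral(C2*airyai(-2^(2/3)*x/2) + C3*airybi(-2^(2/3)*x/2), x)


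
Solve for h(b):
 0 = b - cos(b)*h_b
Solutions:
 h(b) = C1 + Integral(b/cos(b), b)


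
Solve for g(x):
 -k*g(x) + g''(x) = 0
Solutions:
 g(x) = C1*exp(-sqrt(k)*x) + C2*exp(sqrt(k)*x)


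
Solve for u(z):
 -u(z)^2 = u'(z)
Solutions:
 u(z) = 1/(C1 + z)


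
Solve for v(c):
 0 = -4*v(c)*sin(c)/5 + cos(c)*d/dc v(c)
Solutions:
 v(c) = C1/cos(c)^(4/5)


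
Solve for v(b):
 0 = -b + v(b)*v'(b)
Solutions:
 v(b) = -sqrt(C1 + b^2)
 v(b) = sqrt(C1 + b^2)


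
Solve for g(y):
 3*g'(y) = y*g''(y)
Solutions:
 g(y) = C1 + C2*y^4


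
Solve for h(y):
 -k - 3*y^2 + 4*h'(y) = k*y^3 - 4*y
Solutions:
 h(y) = C1 + k*y^4/16 + k*y/4 + y^3/4 - y^2/2


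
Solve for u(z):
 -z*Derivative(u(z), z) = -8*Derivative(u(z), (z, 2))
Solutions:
 u(z) = C1 + C2*erfi(z/4)


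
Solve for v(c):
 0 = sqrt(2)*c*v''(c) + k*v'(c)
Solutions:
 v(c) = C1 + c^(-sqrt(2)*re(k)/2 + 1)*(C2*sin(sqrt(2)*log(c)*Abs(im(k))/2) + C3*cos(sqrt(2)*log(c)*im(k)/2))


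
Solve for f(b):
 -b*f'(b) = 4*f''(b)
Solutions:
 f(b) = C1 + C2*erf(sqrt(2)*b/4)


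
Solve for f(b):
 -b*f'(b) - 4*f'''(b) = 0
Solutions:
 f(b) = C1 + Integral(C2*airyai(-2^(1/3)*b/2) + C3*airybi(-2^(1/3)*b/2), b)


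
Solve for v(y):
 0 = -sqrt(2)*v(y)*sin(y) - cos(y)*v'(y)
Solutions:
 v(y) = C1*cos(y)^(sqrt(2))


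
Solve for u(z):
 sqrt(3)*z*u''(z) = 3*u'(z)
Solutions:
 u(z) = C1 + C2*z^(1 + sqrt(3))


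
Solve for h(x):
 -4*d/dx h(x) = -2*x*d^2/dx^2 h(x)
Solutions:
 h(x) = C1 + C2*x^3


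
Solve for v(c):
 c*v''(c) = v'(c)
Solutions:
 v(c) = C1 + C2*c^2


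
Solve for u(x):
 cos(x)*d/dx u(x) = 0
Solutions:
 u(x) = C1


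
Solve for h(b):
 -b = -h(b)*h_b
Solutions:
 h(b) = -sqrt(C1 + b^2)
 h(b) = sqrt(C1 + b^2)


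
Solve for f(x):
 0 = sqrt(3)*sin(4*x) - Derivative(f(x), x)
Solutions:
 f(x) = C1 - sqrt(3)*cos(4*x)/4


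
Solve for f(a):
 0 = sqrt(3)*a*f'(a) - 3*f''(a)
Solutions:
 f(a) = C1 + C2*erfi(sqrt(2)*3^(3/4)*a/6)


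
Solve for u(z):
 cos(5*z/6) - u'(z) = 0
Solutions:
 u(z) = C1 + 6*sin(5*z/6)/5


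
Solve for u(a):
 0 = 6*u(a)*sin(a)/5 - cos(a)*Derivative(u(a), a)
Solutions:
 u(a) = C1/cos(a)^(6/5)


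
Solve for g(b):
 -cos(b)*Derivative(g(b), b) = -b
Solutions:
 g(b) = C1 + Integral(b/cos(b), b)


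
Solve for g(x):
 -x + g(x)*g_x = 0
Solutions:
 g(x) = -sqrt(C1 + x^2)
 g(x) = sqrt(C1 + x^2)


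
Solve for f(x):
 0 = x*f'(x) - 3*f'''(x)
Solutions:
 f(x) = C1 + Integral(C2*airyai(3^(2/3)*x/3) + C3*airybi(3^(2/3)*x/3), x)


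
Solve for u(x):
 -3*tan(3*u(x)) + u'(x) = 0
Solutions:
 u(x) = -asin(C1*exp(9*x))/3 + pi/3
 u(x) = asin(C1*exp(9*x))/3


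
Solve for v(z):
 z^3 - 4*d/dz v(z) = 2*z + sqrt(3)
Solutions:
 v(z) = C1 + z^4/16 - z^2/4 - sqrt(3)*z/4


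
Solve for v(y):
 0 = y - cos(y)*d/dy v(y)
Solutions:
 v(y) = C1 + Integral(y/cos(y), y)


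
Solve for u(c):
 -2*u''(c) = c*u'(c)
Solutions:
 u(c) = C1 + C2*erf(c/2)


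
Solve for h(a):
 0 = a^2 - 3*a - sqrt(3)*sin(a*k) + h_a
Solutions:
 h(a) = C1 - a^3/3 + 3*a^2/2 - sqrt(3)*cos(a*k)/k


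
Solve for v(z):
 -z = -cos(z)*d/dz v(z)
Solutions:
 v(z) = C1 + Integral(z/cos(z), z)


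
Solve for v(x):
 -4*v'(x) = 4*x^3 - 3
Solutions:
 v(x) = C1 - x^4/4 + 3*x/4


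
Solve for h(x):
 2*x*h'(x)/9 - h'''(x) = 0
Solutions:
 h(x) = C1 + Integral(C2*airyai(6^(1/3)*x/3) + C3*airybi(6^(1/3)*x/3), x)


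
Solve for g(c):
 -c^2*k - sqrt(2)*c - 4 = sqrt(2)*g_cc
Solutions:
 g(c) = C1 + C2*c - sqrt(2)*c^4*k/24 - c^3/6 - sqrt(2)*c^2


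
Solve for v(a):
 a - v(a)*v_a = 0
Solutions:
 v(a) = -sqrt(C1 + a^2)
 v(a) = sqrt(C1 + a^2)


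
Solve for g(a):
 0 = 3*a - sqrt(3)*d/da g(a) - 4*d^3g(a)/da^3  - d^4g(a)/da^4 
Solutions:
 g(a) = C1 + C2*exp(a*(-8 + 16/(27*sqrt(3)/2 + sqrt(-16384 + (27*sqrt(3) + 128)^2)/2 + 64)^(1/3) + (27*sqrt(3)/2 + sqrt(-16384 + (27*sqrt(3) + 128)^2)/2 + 64)^(1/3))/6)*sin(sqrt(3)*a*(-(27*sqrt(3)/2 + sqrt(-16384 + (27*sqrt(3) + 128)^2)/2 + 64)^(1/3) + 16/(27*sqrt(3)/2 + sqrt(-16384 + (27*sqrt(3) + 128)^2)/2 + 64)^(1/3))/6) + C3*exp(a*(-8 + 16/(27*sqrt(3)/2 + sqrt(-16384 + (27*sqrt(3) + 128)^2)/2 + 64)^(1/3) + (27*sqrt(3)/2 + sqrt(-16384 + (27*sqrt(3) + 128)^2)/2 + 64)^(1/3))/6)*cos(sqrt(3)*a*(-(27*sqrt(3)/2 + sqrt(-16384 + (27*sqrt(3) + 128)^2)/2 + 64)^(1/3) + 16/(27*sqrt(3)/2 + sqrt(-16384 + (27*sqrt(3) + 128)^2)/2 + 64)^(1/3))/6) + C4*exp(-a*(16/(27*sqrt(3)/2 + sqrt(-16384 + (27*sqrt(3) + 128)^2)/2 + 64)^(1/3) + 4 + (27*sqrt(3)/2 + sqrt(-16384 + (27*sqrt(3) + 128)^2)/2 + 64)^(1/3))/3) + sqrt(3)*a^2/2


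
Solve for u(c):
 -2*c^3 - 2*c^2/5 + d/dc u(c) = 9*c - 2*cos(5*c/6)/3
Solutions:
 u(c) = C1 + c^4/2 + 2*c^3/15 + 9*c^2/2 - 4*sin(5*c/6)/5


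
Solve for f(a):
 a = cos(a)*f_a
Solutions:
 f(a) = C1 + Integral(a/cos(a), a)


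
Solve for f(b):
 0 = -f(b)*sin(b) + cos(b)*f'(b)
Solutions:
 f(b) = C1/cos(b)


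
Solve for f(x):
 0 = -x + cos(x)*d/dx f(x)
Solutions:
 f(x) = C1 + Integral(x/cos(x), x)


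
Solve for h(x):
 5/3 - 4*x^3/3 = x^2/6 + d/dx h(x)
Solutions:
 h(x) = C1 - x^4/3 - x^3/18 + 5*x/3


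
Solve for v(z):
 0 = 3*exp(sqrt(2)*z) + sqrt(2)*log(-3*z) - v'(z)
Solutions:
 v(z) = C1 + sqrt(2)*z*log(-z) + sqrt(2)*z*(-1 + log(3)) + 3*sqrt(2)*exp(sqrt(2)*z)/2


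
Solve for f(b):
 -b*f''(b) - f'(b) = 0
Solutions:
 f(b) = C1 + C2*log(b)


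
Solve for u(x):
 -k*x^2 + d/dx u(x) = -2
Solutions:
 u(x) = C1 + k*x^3/3 - 2*x


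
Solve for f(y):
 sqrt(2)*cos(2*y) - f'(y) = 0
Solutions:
 f(y) = C1 + sqrt(2)*sin(2*y)/2


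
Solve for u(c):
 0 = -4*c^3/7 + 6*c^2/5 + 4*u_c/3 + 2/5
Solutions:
 u(c) = C1 + 3*c^4/28 - 3*c^3/10 - 3*c/10


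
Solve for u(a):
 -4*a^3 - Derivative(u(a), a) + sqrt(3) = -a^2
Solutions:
 u(a) = C1 - a^4 + a^3/3 + sqrt(3)*a


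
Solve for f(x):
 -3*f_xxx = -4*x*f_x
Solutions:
 f(x) = C1 + Integral(C2*airyai(6^(2/3)*x/3) + C3*airybi(6^(2/3)*x/3), x)


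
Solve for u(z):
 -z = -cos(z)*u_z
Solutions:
 u(z) = C1 + Integral(z/cos(z), z)


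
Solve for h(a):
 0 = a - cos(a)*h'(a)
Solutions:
 h(a) = C1 + Integral(a/cos(a), a)


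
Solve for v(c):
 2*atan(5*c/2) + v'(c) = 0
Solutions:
 v(c) = C1 - 2*c*atan(5*c/2) + 2*log(25*c^2 + 4)/5


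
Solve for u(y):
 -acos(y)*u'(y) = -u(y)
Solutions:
 u(y) = C1*exp(Integral(1/acos(y), y))


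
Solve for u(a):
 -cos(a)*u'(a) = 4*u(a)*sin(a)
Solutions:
 u(a) = C1*cos(a)^4


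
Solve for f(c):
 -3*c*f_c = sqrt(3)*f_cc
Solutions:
 f(c) = C1 + C2*erf(sqrt(2)*3^(1/4)*c/2)


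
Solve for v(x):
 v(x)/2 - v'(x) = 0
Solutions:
 v(x) = C1*exp(x/2)


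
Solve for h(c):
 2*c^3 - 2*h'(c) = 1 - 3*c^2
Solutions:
 h(c) = C1 + c^4/4 + c^3/2 - c/2


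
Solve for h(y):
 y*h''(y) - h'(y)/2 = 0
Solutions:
 h(y) = C1 + C2*y^(3/2)


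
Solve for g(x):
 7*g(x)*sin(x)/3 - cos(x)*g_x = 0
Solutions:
 g(x) = C1/cos(x)^(7/3)


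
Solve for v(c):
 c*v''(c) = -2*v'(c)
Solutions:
 v(c) = C1 + C2/c


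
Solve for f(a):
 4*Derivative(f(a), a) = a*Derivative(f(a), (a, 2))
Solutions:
 f(a) = C1 + C2*a^5


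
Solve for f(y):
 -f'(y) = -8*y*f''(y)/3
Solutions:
 f(y) = C1 + C2*y^(11/8)


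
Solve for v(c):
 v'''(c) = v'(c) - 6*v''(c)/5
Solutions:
 v(c) = C1 + C2*exp(c*(-3 + sqrt(34))/5) + C3*exp(-c*(3 + sqrt(34))/5)


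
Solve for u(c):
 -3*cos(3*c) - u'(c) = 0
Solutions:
 u(c) = C1 - sin(3*c)


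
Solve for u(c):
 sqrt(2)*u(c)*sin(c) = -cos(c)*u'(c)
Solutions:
 u(c) = C1*cos(c)^(sqrt(2))


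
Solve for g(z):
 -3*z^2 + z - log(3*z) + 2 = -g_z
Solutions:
 g(z) = C1 + z^3 - z^2/2 + z*log(z) - 3*z + z*log(3)


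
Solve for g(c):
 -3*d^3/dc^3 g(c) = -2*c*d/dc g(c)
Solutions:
 g(c) = C1 + Integral(C2*airyai(2^(1/3)*3^(2/3)*c/3) + C3*airybi(2^(1/3)*3^(2/3)*c/3), c)


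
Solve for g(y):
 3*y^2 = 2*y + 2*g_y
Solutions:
 g(y) = C1 + y^3/2 - y^2/2


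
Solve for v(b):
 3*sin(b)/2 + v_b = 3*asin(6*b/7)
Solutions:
 v(b) = C1 + 3*b*asin(6*b/7) + sqrt(49 - 36*b^2)/2 + 3*cos(b)/2


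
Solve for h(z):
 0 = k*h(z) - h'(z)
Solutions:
 h(z) = C1*exp(k*z)


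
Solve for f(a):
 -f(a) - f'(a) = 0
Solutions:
 f(a) = C1*exp(-a)


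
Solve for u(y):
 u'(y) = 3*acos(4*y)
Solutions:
 u(y) = C1 + 3*y*acos(4*y) - 3*sqrt(1 - 16*y^2)/4


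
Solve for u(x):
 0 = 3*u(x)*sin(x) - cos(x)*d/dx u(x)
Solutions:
 u(x) = C1/cos(x)^3


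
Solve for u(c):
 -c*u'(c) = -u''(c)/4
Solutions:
 u(c) = C1 + C2*erfi(sqrt(2)*c)


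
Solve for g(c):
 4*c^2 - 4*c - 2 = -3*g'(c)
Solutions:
 g(c) = C1 - 4*c^3/9 + 2*c^2/3 + 2*c/3


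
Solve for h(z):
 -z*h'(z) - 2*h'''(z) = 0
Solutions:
 h(z) = C1 + Integral(C2*airyai(-2^(2/3)*z/2) + C3*airybi(-2^(2/3)*z/2), z)


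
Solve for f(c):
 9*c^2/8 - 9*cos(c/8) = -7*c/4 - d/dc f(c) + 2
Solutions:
 f(c) = C1 - 3*c^3/8 - 7*c^2/8 + 2*c + 72*sin(c/8)


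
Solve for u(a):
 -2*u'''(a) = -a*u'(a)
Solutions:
 u(a) = C1 + Integral(C2*airyai(2^(2/3)*a/2) + C3*airybi(2^(2/3)*a/2), a)


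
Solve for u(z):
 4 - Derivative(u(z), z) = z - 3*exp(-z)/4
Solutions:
 u(z) = C1 - z^2/2 + 4*z - 3*exp(-z)/4


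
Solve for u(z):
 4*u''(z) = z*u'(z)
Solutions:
 u(z) = C1 + C2*erfi(sqrt(2)*z/4)


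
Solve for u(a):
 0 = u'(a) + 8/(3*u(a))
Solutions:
 u(a) = -sqrt(C1 - 48*a)/3
 u(a) = sqrt(C1 - 48*a)/3


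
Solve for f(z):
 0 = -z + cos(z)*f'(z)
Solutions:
 f(z) = C1 + Integral(z/cos(z), z)


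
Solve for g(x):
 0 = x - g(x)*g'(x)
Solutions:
 g(x) = -sqrt(C1 + x^2)
 g(x) = sqrt(C1 + x^2)


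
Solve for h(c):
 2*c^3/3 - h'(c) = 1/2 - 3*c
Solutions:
 h(c) = C1 + c^4/6 + 3*c^2/2 - c/2


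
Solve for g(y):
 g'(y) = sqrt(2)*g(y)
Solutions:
 g(y) = C1*exp(sqrt(2)*y)


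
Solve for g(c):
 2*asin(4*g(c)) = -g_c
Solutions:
 Integral(1/asin(4*_y), (_y, g(c))) = C1 - 2*c


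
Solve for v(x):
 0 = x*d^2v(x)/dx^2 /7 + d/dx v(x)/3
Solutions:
 v(x) = C1 + C2/x^(4/3)


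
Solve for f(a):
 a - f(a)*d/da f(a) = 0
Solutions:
 f(a) = -sqrt(C1 + a^2)
 f(a) = sqrt(C1 + a^2)


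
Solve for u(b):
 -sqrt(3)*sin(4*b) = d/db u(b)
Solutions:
 u(b) = C1 + sqrt(3)*cos(4*b)/4


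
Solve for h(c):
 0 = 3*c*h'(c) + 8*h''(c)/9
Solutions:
 h(c) = C1 + C2*erf(3*sqrt(3)*c/4)


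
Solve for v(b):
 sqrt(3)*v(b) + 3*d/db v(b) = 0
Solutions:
 v(b) = C1*exp(-sqrt(3)*b/3)


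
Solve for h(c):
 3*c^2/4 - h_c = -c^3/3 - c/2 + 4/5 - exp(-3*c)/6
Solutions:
 h(c) = C1 + c^4/12 + c^3/4 + c^2/4 - 4*c/5 - exp(-3*c)/18


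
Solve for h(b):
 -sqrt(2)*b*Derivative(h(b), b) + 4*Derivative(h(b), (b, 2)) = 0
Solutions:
 h(b) = C1 + C2*erfi(2^(3/4)*b/4)


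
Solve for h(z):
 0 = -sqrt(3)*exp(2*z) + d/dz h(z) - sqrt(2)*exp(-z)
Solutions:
 h(z) = C1 + sqrt(3)*exp(2*z)/2 - sqrt(2)*exp(-z)


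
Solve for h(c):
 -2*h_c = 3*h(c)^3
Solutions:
 h(c) = -sqrt(-1/(C1 - 3*c))
 h(c) = sqrt(-1/(C1 - 3*c))


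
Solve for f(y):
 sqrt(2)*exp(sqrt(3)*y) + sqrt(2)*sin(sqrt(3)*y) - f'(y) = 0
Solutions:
 f(y) = C1 + sqrt(6)*exp(sqrt(3)*y)/3 - sqrt(6)*cos(sqrt(3)*y)/3


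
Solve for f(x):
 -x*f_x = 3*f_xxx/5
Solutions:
 f(x) = C1 + Integral(C2*airyai(-3^(2/3)*5^(1/3)*x/3) + C3*airybi(-3^(2/3)*5^(1/3)*x/3), x)


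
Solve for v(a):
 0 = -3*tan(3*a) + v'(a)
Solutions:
 v(a) = C1 - log(cos(3*a))


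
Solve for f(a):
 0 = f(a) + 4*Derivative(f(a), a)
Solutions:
 f(a) = C1*exp(-a/4)


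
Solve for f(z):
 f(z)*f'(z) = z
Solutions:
 f(z) = -sqrt(C1 + z^2)
 f(z) = sqrt(C1 + z^2)


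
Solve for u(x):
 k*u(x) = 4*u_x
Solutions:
 u(x) = C1*exp(k*x/4)


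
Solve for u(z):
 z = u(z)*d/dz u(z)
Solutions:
 u(z) = -sqrt(C1 + z^2)
 u(z) = sqrt(C1 + z^2)


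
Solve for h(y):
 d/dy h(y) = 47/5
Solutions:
 h(y) = C1 + 47*y/5


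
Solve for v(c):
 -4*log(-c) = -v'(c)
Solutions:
 v(c) = C1 + 4*c*log(-c) - 4*c


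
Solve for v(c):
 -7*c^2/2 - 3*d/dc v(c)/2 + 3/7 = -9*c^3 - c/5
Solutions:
 v(c) = C1 + 3*c^4/2 - 7*c^3/9 + c^2/15 + 2*c/7


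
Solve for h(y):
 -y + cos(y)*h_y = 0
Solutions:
 h(y) = C1 + Integral(y/cos(y), y)


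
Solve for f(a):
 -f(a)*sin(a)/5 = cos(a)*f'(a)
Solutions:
 f(a) = C1*cos(a)^(1/5)


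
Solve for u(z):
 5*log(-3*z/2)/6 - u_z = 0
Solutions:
 u(z) = C1 + 5*z*log(-z)/6 + 5*z*(-1 - log(2) + log(3))/6


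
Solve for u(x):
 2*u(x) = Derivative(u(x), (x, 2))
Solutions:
 u(x) = C1*exp(-sqrt(2)*x) + C2*exp(sqrt(2)*x)


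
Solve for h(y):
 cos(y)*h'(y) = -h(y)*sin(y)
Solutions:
 h(y) = C1*cos(y)


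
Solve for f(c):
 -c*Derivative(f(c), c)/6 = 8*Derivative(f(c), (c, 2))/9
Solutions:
 f(c) = C1 + C2*erf(sqrt(6)*c/8)


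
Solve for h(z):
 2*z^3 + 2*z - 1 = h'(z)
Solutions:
 h(z) = C1 + z^4/2 + z^2 - z


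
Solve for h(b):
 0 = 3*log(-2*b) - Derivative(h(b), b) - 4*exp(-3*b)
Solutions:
 h(b) = C1 + 3*b*log(-b) + 3*b*(-1 + log(2)) + 4*exp(-3*b)/3


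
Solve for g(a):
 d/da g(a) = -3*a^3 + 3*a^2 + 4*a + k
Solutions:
 g(a) = C1 - 3*a^4/4 + a^3 + 2*a^2 + a*k


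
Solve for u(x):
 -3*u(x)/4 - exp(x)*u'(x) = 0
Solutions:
 u(x) = C1*exp(3*exp(-x)/4)


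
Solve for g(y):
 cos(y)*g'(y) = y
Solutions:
 g(y) = C1 + Integral(y/cos(y), y)


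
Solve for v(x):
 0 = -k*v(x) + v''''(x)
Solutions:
 v(x) = C1*exp(-k^(1/4)*x) + C2*exp(k^(1/4)*x) + C3*exp(-I*k^(1/4)*x) + C4*exp(I*k^(1/4)*x)


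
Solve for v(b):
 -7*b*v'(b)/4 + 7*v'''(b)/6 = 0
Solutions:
 v(b) = C1 + Integral(C2*airyai(2^(2/3)*3^(1/3)*b/2) + C3*airybi(2^(2/3)*3^(1/3)*b/2), b)


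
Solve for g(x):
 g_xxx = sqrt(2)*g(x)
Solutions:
 g(x) = C3*exp(2^(1/6)*x) + (C1*sin(2^(1/6)*sqrt(3)*x/2) + C2*cos(2^(1/6)*sqrt(3)*x/2))*exp(-2^(1/6)*x/2)


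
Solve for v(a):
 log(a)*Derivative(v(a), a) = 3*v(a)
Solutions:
 v(a) = C1*exp(3*li(a))


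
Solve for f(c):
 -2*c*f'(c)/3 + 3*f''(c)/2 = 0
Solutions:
 f(c) = C1 + C2*erfi(sqrt(2)*c/3)


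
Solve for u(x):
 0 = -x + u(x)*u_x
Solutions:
 u(x) = -sqrt(C1 + x^2)
 u(x) = sqrt(C1 + x^2)


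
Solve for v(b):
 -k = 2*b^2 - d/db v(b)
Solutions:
 v(b) = C1 + 2*b^3/3 + b*k


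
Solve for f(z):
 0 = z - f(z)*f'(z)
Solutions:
 f(z) = -sqrt(C1 + z^2)
 f(z) = sqrt(C1 + z^2)


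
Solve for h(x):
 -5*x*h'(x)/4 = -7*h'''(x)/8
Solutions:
 h(x) = C1 + Integral(C2*airyai(10^(1/3)*7^(2/3)*x/7) + C3*airybi(10^(1/3)*7^(2/3)*x/7), x)


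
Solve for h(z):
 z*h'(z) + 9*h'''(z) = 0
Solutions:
 h(z) = C1 + Integral(C2*airyai(-3^(1/3)*z/3) + C3*airybi(-3^(1/3)*z/3), z)


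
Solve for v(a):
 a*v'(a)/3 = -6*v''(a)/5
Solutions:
 v(a) = C1 + C2*erf(sqrt(5)*a/6)


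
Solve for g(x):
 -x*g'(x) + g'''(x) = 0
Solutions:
 g(x) = C1 + Integral(C2*airyai(x) + C3*airybi(x), x)


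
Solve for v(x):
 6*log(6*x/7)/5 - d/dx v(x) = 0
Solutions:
 v(x) = C1 + 6*x*log(x)/5 - 6*x*log(7)/5 - 6*x/5 + 6*x*log(6)/5


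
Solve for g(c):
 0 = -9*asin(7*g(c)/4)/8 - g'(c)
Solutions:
 Integral(1/asin(7*_y/4), (_y, g(c))) = C1 - 9*c/8


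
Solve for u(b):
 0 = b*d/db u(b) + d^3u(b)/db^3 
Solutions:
 u(b) = C1 + Integral(C2*airyai(-b) + C3*airybi(-b), b)


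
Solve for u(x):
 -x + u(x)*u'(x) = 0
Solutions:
 u(x) = -sqrt(C1 + x^2)
 u(x) = sqrt(C1 + x^2)


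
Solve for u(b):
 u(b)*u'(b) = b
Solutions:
 u(b) = -sqrt(C1 + b^2)
 u(b) = sqrt(C1 + b^2)


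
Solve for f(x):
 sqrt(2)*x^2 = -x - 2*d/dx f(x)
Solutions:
 f(x) = C1 - sqrt(2)*x^3/6 - x^2/4


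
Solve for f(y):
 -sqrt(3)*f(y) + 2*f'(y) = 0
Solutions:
 f(y) = C1*exp(sqrt(3)*y/2)


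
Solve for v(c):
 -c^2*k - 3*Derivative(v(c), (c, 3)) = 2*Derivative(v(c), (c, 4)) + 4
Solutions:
 v(c) = C1 + C2*c + C3*c^2 + C4*exp(-3*c/2) - c^5*k/180 + c^4*k/54 + 2*c^3*(-2*k - 9)/81


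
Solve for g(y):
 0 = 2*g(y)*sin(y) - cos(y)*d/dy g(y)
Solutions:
 g(y) = C1/cos(y)^2


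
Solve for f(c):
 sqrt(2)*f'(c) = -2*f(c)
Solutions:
 f(c) = C1*exp(-sqrt(2)*c)


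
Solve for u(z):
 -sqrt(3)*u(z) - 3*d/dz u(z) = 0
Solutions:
 u(z) = C1*exp(-sqrt(3)*z/3)


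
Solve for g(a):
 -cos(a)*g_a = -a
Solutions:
 g(a) = C1 + Integral(a/cos(a), a)


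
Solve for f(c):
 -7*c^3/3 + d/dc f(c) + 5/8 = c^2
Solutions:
 f(c) = C1 + 7*c^4/12 + c^3/3 - 5*c/8


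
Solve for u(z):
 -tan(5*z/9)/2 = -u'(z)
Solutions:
 u(z) = C1 - 9*log(cos(5*z/9))/10


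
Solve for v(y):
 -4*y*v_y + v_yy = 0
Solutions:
 v(y) = C1 + C2*erfi(sqrt(2)*y)


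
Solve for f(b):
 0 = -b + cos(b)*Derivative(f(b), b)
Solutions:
 f(b) = C1 + Integral(b/cos(b), b)


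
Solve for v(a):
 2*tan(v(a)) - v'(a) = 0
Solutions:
 v(a) = pi - asin(C1*exp(2*a))
 v(a) = asin(C1*exp(2*a))


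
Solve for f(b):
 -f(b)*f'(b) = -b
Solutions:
 f(b) = -sqrt(C1 + b^2)
 f(b) = sqrt(C1 + b^2)


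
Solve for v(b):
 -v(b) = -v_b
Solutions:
 v(b) = C1*exp(b)


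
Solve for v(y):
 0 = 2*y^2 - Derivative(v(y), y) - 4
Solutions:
 v(y) = C1 + 2*y^3/3 - 4*y


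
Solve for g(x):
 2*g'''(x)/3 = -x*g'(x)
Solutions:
 g(x) = C1 + Integral(C2*airyai(-2^(2/3)*3^(1/3)*x/2) + C3*airybi(-2^(2/3)*3^(1/3)*x/2), x)


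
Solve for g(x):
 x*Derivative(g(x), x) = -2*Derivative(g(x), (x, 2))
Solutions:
 g(x) = C1 + C2*erf(x/2)


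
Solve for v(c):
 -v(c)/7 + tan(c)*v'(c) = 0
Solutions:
 v(c) = C1*sin(c)^(1/7)


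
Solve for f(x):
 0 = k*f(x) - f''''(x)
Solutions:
 f(x) = C1*exp(-k^(1/4)*x) + C2*exp(k^(1/4)*x) + C3*exp(-I*k^(1/4)*x) + C4*exp(I*k^(1/4)*x)


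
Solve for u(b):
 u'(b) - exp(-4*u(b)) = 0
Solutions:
 u(b) = log(-I*(C1 + 4*b)^(1/4))
 u(b) = log(I*(C1 + 4*b)^(1/4))
 u(b) = log(-(C1 + 4*b)^(1/4))
 u(b) = log(C1 + 4*b)/4


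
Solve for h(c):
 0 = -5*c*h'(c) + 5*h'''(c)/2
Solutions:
 h(c) = C1 + Integral(C2*airyai(2^(1/3)*c) + C3*airybi(2^(1/3)*c), c)


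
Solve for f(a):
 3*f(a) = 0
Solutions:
 f(a) = 0


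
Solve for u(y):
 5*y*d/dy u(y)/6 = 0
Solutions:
 u(y) = C1


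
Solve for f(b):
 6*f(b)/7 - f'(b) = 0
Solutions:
 f(b) = C1*exp(6*b/7)


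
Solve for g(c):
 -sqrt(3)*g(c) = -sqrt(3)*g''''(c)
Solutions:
 g(c) = C1*exp(-c) + C2*exp(c) + C3*sin(c) + C4*cos(c)


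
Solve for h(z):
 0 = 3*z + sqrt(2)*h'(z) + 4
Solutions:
 h(z) = C1 - 3*sqrt(2)*z^2/4 - 2*sqrt(2)*z


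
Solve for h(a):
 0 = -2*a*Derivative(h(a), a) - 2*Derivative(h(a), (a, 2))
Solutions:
 h(a) = C1 + C2*erf(sqrt(2)*a/2)


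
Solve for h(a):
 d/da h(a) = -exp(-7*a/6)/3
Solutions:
 h(a) = C1 + 2*exp(-7*a/6)/7


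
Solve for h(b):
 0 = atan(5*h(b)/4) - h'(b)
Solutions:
 Integral(1/atan(5*_y/4), (_y, h(b))) = C1 + b


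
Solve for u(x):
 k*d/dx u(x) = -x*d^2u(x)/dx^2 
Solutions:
 u(x) = C1 + x^(1 - re(k))*(C2*sin(log(x)*Abs(im(k))) + C3*cos(log(x)*im(k)))


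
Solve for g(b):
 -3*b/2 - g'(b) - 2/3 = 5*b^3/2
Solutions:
 g(b) = C1 - 5*b^4/8 - 3*b^2/4 - 2*b/3


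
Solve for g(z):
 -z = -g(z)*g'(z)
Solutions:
 g(z) = -sqrt(C1 + z^2)
 g(z) = sqrt(C1 + z^2)


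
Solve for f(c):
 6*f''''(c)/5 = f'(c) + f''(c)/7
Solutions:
 f(c) = C1 + C2*exp(-70^(1/3)*c*(70^(1/3)/(sqrt(194411) + 441)^(1/3) + (sqrt(194411) + 441)^(1/3))/84)*sin(sqrt(3)*70^(1/3)*c*(-(sqrt(194411) + 441)^(1/3) + 70^(1/3)/(sqrt(194411) + 441)^(1/3))/84) + C3*exp(-70^(1/3)*c*(70^(1/3)/(sqrt(194411) + 441)^(1/3) + (sqrt(194411) + 441)^(1/3))/84)*cos(sqrt(3)*70^(1/3)*c*(-(sqrt(194411) + 441)^(1/3) + 70^(1/3)/(sqrt(194411) + 441)^(1/3))/84) + C4*exp(70^(1/3)*c*(70^(1/3)/(sqrt(194411) + 441)^(1/3) + (sqrt(194411) + 441)^(1/3))/42)


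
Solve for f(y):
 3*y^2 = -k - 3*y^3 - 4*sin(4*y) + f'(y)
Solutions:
 f(y) = C1 + k*y + 3*y^4/4 + y^3 - cos(4*y)


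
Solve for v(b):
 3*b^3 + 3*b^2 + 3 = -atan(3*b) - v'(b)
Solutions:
 v(b) = C1 - 3*b^4/4 - b^3 - b*atan(3*b) - 3*b + log(9*b^2 + 1)/6


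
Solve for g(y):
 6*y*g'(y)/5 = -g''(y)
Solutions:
 g(y) = C1 + C2*erf(sqrt(15)*y/5)


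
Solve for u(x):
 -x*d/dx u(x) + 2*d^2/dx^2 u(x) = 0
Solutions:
 u(x) = C1 + C2*erfi(x/2)


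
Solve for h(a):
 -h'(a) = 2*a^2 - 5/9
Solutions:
 h(a) = C1 - 2*a^3/3 + 5*a/9


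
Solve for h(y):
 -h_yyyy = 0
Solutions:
 h(y) = C1 + C2*y + C3*y^2 + C4*y^3


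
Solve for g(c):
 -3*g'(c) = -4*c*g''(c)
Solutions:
 g(c) = C1 + C2*c^(7/4)


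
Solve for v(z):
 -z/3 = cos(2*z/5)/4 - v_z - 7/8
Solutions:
 v(z) = C1 + z^2/6 - 7*z/8 + 5*sin(2*z/5)/8


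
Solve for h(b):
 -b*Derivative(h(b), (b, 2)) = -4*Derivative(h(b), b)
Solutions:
 h(b) = C1 + C2*b^5


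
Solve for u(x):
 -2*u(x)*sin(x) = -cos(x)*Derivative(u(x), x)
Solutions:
 u(x) = C1/cos(x)^2
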